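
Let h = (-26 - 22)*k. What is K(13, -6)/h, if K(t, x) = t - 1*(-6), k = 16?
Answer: -19/768 ≈ -0.024740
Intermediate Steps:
K(t, x) = 6 + t (K(t, x) = t + 6 = 6 + t)
h = -768 (h = (-26 - 22)*16 = -48*16 = -768)
K(13, -6)/h = (6 + 13)/(-768) = 19*(-1/768) = -19/768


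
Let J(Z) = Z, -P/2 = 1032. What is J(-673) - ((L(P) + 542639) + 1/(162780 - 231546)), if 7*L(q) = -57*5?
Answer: -261510152627/481362 ≈ -5.4327e+5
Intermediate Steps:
P = -2064 (P = -2*1032 = -2064)
L(q) = -285/7 (L(q) = (-57*5)/7 = (⅐)*(-285) = -285/7)
J(-673) - ((L(P) + 542639) + 1/(162780 - 231546)) = -673 - ((-285/7 + 542639) + 1/(162780 - 231546)) = -673 - (3798188/7 + 1/(-68766)) = -673 - (3798188/7 - 1/68766) = -673 - 1*261186196001/481362 = -673 - 261186196001/481362 = -261510152627/481362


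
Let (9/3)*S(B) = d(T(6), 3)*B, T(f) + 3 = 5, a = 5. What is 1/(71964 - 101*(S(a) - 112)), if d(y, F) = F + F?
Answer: 1/82266 ≈ 1.2156e-5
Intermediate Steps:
T(f) = 2 (T(f) = -3 + 5 = 2)
d(y, F) = 2*F
S(B) = 2*B (S(B) = ((2*3)*B)/3 = (6*B)/3 = 2*B)
1/(71964 - 101*(S(a) - 112)) = 1/(71964 - 101*(2*5 - 112)) = 1/(71964 - 101*(10 - 112)) = 1/(71964 - 101*(-102)) = 1/(71964 + 10302) = 1/82266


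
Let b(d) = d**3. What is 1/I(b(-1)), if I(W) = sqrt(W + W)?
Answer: -I*sqrt(2)/2 ≈ -0.70711*I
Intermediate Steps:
I(W) = sqrt(2)*sqrt(W) (I(W) = sqrt(2*W) = sqrt(2)*sqrt(W))
1/I(b(-1)) = 1/(sqrt(2)*sqrt((-1)**3)) = 1/(sqrt(2)*sqrt(-1)) = 1/(sqrt(2)*I) = 1/(I*sqrt(2)) = -I*sqrt(2)/2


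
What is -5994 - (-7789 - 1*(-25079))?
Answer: -23284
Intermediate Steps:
-5994 - (-7789 - 1*(-25079)) = -5994 - (-7789 + 25079) = -5994 - 1*17290 = -5994 - 17290 = -23284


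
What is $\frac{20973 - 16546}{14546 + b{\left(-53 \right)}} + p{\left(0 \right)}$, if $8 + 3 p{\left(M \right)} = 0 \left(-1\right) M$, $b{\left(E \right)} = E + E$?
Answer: $- \frac{5381}{2280} \approx -2.3601$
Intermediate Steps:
$b{\left(E \right)} = 2 E$
$p{\left(M \right)} = - \frac{8}{3}$ ($p{\left(M \right)} = - \frac{8}{3} + \frac{0 \left(-1\right) M}{3} = - \frac{8}{3} + \frac{0 M}{3} = - \frac{8}{3} + \frac{1}{3} \cdot 0 = - \frac{8}{3} + 0 = - \frac{8}{3}$)
$\frac{20973 - 16546}{14546 + b{\left(-53 \right)}} + p{\left(0 \right)} = \frac{20973 - 16546}{14546 + 2 \left(-53\right)} - \frac{8}{3} = \frac{4427}{14546 - 106} - \frac{8}{3} = \frac{4427}{14440} - \frac{8}{3} = 4427 \cdot \frac{1}{14440} - \frac{8}{3} = \frac{233}{760} - \frac{8}{3} = - \frac{5381}{2280}$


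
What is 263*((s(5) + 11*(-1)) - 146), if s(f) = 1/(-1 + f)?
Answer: -164901/4 ≈ -41225.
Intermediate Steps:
263*((s(5) + 11*(-1)) - 146) = 263*((1/(-1 + 5) + 11*(-1)) - 146) = 263*((1/4 - 11) - 146) = 263*(-43/4 - 146) = 263*(-627/4) = -164901/4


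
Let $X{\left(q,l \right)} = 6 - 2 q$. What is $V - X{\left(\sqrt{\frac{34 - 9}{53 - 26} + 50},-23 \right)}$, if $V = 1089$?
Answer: $1083 + \frac{10 \sqrt{165}}{9} \approx 1097.3$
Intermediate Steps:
$V - X{\left(\sqrt{\frac{34 - 9}{53 - 26} + 50},-23 \right)} = 1089 - \left(6 - 2 \sqrt{\frac{34 - 9}{53 - 26} + 50}\right) = 1089 - \left(6 - 2 \sqrt{\frac{25}{27} + 50}\right) = 1089 - \left(6 - 2 \sqrt{\frac{1375}{27}}\right) = 1089 - \left(6 - 2 \frac{5 \sqrt{165}}{9}\right) = 1089 - \left(6 - \frac{10 \sqrt{165}}{9}\right) = 1083 + \frac{10 \sqrt{165}}{9}$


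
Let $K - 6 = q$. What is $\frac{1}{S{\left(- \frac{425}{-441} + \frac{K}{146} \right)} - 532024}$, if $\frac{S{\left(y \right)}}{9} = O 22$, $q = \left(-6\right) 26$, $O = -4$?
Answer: $- \frac{1}{532816} \approx -1.8768 \cdot 10^{-6}$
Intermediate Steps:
$q = -156$
$K = -150$ ($K = 6 - 156 = -150$)
$S{\left(y \right)} = -792$ ($S{\left(y \right)} = 9 \left(\left(-4\right) 22\right) = 9 \left(-88\right) = -792$)
$\frac{1}{S{\left(- \frac{425}{-441} + \frac{K}{146} \right)} - 532024} = \frac{1}{-792 - 532024} = \frac{1}{-532816} = - \frac{1}{532816}$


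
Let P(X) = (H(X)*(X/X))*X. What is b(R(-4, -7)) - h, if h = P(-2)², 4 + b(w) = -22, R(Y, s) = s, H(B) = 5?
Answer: -126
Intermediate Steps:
P(X) = 5*X (P(X) = (5*(X/X))*X = (5*1)*X = 5*X)
b(w) = -26 (b(w) = -4 - 22 = -26)
h = 100 (h = (5*(-2))² = (-10)² = 100)
b(R(-4, -7)) - h = -26 - 1*100 = -26 - 100 = -126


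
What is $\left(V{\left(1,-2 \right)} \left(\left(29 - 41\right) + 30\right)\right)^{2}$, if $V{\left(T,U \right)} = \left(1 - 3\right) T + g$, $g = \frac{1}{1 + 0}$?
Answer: $324$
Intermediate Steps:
$g = 1$ ($g = 1^{-1} = 1$)
$V{\left(T,U \right)} = 1 - 2 T$ ($V{\left(T,U \right)} = \left(1 - 3\right) T + 1 = - 2 T + 1 = 1 - 2 T$)
$\left(V{\left(1,-2 \right)} \left(\left(29 - 41\right) + 30\right)\right)^{2} = \left(\left(1 - 2\right) \left(\left(29 - 41\right) + 30\right)\right)^{2} = \left(\left(1 - 2\right) \left(-12 + 30\right)\right)^{2} = \left(\left(-1\right) 18\right)^{2} = \left(-18\right)^{2} = 324$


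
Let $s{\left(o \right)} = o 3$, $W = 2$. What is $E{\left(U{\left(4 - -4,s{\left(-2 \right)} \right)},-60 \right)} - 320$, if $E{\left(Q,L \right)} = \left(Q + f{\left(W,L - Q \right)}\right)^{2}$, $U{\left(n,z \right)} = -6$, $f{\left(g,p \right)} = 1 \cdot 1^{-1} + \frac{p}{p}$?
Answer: $-304$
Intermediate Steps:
$s{\left(o \right)} = 3 o$
$f{\left(g,p \right)} = 2$ ($f{\left(g,p \right)} = 1 \cdot 1 + 1 = 1 + 1 = 2$)
$E{\left(Q,L \right)} = \left(2 + Q\right)^{2}$ ($E{\left(Q,L \right)} = \left(Q + 2\right)^{2} = \left(2 + Q\right)^{2}$)
$E{\left(U{\left(4 - -4,s{\left(-2 \right)} \right)},-60 \right)} - 320 = \left(2 - 6\right)^{2} - 320 = \left(-4\right)^{2} - 320 = 16 - 320 = -304$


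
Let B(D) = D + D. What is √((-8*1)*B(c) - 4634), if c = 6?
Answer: I*√4730 ≈ 68.775*I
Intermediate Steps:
B(D) = 2*D
√((-8*1)*B(c) - 4634) = √((-8*1)*(2*6) - 4634) = √(-8*12 - 4634) = √(-96 - 4634) = √(-4730) = I*√4730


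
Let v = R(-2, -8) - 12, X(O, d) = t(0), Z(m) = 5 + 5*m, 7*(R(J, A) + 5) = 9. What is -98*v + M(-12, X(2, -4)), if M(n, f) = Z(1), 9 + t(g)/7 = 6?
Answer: 1550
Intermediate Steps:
R(J, A) = -26/7 (R(J, A) = -5 + (⅐)*9 = -5 + 9/7 = -26/7)
t(g) = -21 (t(g) = -63 + 7*6 = -63 + 42 = -21)
X(O, d) = -21
v = -110/7 (v = -26/7 - 12 = -110/7 ≈ -15.714)
M(n, f) = 10 (M(n, f) = 5 + 5*1 = 5 + 5 = 10)
-98*v + M(-12, X(2, -4)) = -98*(-110/7) + 10 = 1540 + 10 = 1550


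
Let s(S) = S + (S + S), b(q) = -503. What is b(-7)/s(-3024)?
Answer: 503/9072 ≈ 0.055445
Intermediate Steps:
s(S) = 3*S (s(S) = S + 2*S = 3*S)
b(-7)/s(-3024) = -503/(3*(-3024)) = -503/(-9072) = -503*(-1/9072) = 503/9072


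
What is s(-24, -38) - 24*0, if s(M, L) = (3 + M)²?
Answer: 441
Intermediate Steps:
s(-24, -38) - 24*0 = (3 - 24)² - 24*0 = (-21)² + 0 = 441 + 0 = 441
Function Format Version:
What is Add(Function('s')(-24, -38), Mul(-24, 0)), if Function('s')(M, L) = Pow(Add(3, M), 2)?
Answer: 441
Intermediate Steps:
Add(Function('s')(-24, -38), Mul(-24, 0)) = Add(Pow(Add(3, -24), 2), Mul(-24, 0)) = Add(Pow(-21, 2), 0) = Add(441, 0) = 441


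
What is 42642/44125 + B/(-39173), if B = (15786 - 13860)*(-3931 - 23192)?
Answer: 2306711789316/1728508625 ≈ 1334.5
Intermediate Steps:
B = -52238898 (B = 1926*(-27123) = -52238898)
42642/44125 + B/(-39173) = 42642/44125 - 52238898/(-39173) = 42642*(1/44125) - 52238898*(-1/39173) = 42642/44125 + 52238898/39173 = 2306711789316/1728508625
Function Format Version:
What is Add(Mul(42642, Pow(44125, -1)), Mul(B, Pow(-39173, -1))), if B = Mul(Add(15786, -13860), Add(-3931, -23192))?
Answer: Rational(2306711789316, 1728508625) ≈ 1334.5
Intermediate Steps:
B = -52238898 (B = Mul(1926, -27123) = -52238898)
Add(Mul(42642, Pow(44125, -1)), Mul(B, Pow(-39173, -1))) = Add(Mul(42642, Pow(44125, -1)), Mul(-52238898, Pow(-39173, -1))) = Add(Mul(42642, Rational(1, 44125)), Mul(-52238898, Rational(-1, 39173))) = Add(Rational(42642, 44125), Rational(52238898, 39173)) = Rational(2306711789316, 1728508625)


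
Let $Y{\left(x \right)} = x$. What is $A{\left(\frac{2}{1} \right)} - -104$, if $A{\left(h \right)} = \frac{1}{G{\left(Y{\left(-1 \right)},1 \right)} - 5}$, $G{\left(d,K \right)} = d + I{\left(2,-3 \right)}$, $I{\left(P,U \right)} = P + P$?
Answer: $\frac{207}{2} \approx 103.5$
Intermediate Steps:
$I{\left(P,U \right)} = 2 P$
$G{\left(d,K \right)} = 4 + d$ ($G{\left(d,K \right)} = d + 2 \cdot 2 = d + 4 = 4 + d$)
$A{\left(h \right)} = - \frac{1}{2}$ ($A{\left(h \right)} = \frac{1}{\left(4 - 1\right) - 5} = \frac{1}{3 - 5} = \frac{1}{-2} = - \frac{1}{2}$)
$A{\left(\frac{2}{1} \right)} - -104 = - \frac{1}{2} - -104 = - \frac{1}{2} + 104 = \frac{207}{2}$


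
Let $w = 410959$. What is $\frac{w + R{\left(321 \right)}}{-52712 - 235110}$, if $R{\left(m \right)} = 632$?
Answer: $- \frac{411591}{287822} \approx -1.43$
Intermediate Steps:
$\frac{w + R{\left(321 \right)}}{-52712 - 235110} = \frac{410959 + 632}{-52712 - 235110} = \frac{411591}{-287822} = 411591 \left(- \frac{1}{287822}\right) = - \frac{411591}{287822}$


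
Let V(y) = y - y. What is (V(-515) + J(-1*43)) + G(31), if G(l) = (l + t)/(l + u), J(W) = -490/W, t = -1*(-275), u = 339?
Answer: 97229/7955 ≈ 12.222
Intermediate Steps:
t = 275
V(y) = 0
G(l) = (275 + l)/(339 + l) (G(l) = (l + 275)/(l + 339) = (275 + l)/(339 + l))
(V(-515) + J(-1*43)) + G(31) = (0 - 490/((-1*43))) + (275 + 31)/(339 + 31) = (0 - 490/(-43)) + 306/370 = (0 - 490*(-1/43)) + (1/370)*306 = (0 + 490/43) + 153/185 = 490/43 + 153/185 = 97229/7955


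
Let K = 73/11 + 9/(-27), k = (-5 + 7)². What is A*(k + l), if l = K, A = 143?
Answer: 4420/3 ≈ 1473.3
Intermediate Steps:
k = 4 (k = 2² = 4)
K = 208/33 (K = 73*(1/11) + 9*(-1/27) = 73/11 - ⅓ = 208/33 ≈ 6.3030)
l = 208/33 ≈ 6.3030
A*(k + l) = 143*(4 + 208/33) = 143*(340/33) = 4420/3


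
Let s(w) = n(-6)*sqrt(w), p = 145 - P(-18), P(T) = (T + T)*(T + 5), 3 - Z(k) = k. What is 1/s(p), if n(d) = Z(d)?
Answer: -I*sqrt(323)/2907 ≈ -0.0061824*I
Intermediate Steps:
Z(k) = 3 - k
n(d) = 3 - d
P(T) = 2*T*(5 + T) (P(T) = (2*T)*(5 + T) = 2*T*(5 + T))
p = -323 (p = 145 - 2*(-18)*(5 - 18) = 145 - 2*(-18)*(-13) = 145 - 1*468 = 145 - 468 = -323)
s(w) = 9*sqrt(w) (s(w) = (3 - 1*(-6))*sqrt(w) = (3 + 6)*sqrt(w) = 9*sqrt(w))
1/s(p) = 1/(9*sqrt(-323)) = 1/(9*(I*sqrt(323))) = 1/(9*I*sqrt(323)) = -I*sqrt(323)/2907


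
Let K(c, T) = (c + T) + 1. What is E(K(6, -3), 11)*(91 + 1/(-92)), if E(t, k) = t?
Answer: 8371/23 ≈ 363.96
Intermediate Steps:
K(c, T) = 1 + T + c (K(c, T) = (T + c) + 1 = 1 + T + c)
E(K(6, -3), 11)*(91 + 1/(-92)) = (1 - 3 + 6)*(91 + 1/(-92)) = 4*(91 - 1/92) = 4*(8371/92) = 8371/23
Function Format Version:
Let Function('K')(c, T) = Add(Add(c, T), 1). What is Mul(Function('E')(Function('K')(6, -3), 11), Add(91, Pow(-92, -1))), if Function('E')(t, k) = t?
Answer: Rational(8371, 23) ≈ 363.96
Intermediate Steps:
Function('K')(c, T) = Add(1, T, c) (Function('K')(c, T) = Add(Add(T, c), 1) = Add(1, T, c))
Mul(Function('E')(Function('K')(6, -3), 11), Add(91, Pow(-92, -1))) = Mul(Add(1, -3, 6), Add(91, Pow(-92, -1))) = Mul(4, Add(91, Rational(-1, 92))) = Mul(4, Rational(8371, 92)) = Rational(8371, 23)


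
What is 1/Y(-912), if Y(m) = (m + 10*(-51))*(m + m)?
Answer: 1/2593728 ≈ 3.8555e-7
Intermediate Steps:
Y(m) = 2*m*(-510 + m) (Y(m) = (m - 510)*(2*m) = (-510 + m)*(2*m) = 2*m*(-510 + m))
1/Y(-912) = 1/(2*(-912)*(-510 - 912)) = 1/(2*(-912)*(-1422)) = 1/2593728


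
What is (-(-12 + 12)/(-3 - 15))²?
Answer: 0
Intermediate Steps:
(-(-12 + 12)/(-3 - 15))² = (-0/(-18))² = (-0*(-1)/18)² = (-1*0)² = 0² = 0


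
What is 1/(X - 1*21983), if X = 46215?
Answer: 1/24232 ≈ 4.1268e-5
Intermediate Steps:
1/(X - 1*21983) = 1/(46215 - 1*21983) = 1/(46215 - 21983) = 1/24232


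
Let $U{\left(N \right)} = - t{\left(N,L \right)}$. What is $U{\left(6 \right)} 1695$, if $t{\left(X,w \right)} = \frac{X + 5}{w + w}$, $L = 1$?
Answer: $- \frac{18645}{2} \approx -9322.5$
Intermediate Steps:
$t{\left(X,w \right)} = \frac{5 + X}{2 w}$
$U{\left(N \right)} = - \frac{5}{2} - \frac{N}{2}$ ($U{\left(N \right)} = - \frac{5 + N}{2 \cdot 1} = - \frac{1 \left(5 + N\right)}{2} = - (\frac{5}{2} + \frac{N}{2}) = - \frac{5}{2} - \frac{N}{2}$)
$U{\left(6 \right)} 1695 = \left(- \frac{5}{2} - 3\right) 1695 = \left(- \frac{11}{2}\right) 1695 = - \frac{18645}{2}$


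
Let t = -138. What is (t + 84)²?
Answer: 2916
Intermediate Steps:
(t + 84)² = (-138 + 84)² = (-54)² = 2916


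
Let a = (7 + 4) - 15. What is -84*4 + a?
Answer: -340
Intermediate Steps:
a = -4 (a = 11 - 15 = -4)
-84*4 + a = -84*4 - 4 = -21*16 - 4 = -336 - 4 = -340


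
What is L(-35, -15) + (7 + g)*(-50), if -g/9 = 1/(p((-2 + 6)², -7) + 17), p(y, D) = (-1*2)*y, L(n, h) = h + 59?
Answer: -336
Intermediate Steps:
L(n, h) = 59 + h
p(y, D) = -2*y
g = ⅗ (g = -9/(-2*(-2 + 6)² + 17) = -9/(-2*4² + 17) = -9/(-2*16 + 17) = -9/(-32 + 17) = -9/(-15) = -9*(-1/15) = ⅗ ≈ 0.60000)
L(-35, -15) + (7 + g)*(-50) = (59 - 15) + (7 + ⅗)*(-50) = 44 + (38/5)*(-50) = 44 - 380 = -336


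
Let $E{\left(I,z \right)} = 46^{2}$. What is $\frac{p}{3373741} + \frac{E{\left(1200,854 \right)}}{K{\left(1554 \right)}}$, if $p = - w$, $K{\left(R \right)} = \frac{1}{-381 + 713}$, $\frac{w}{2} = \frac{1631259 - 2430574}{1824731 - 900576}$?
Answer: $\frac{438066758610020478}{623571922771} \approx 7.0251 \cdot 10^{5}$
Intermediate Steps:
$w = - \frac{319726}{184831}$ ($w = 2 \frac{1631259 - 2430574}{1824731 - 900576} = 2 \left(- \frac{799315}{924155}\right) = 2 \left(\left(-799315\right) \frac{1}{924155}\right) = 2 \left(- \frac{159863}{184831}\right) = - \frac{319726}{184831} \approx -1.7298$)
$E{\left(I,z \right)} = 2116$
$K{\left(R \right)} = \frac{1}{332}$
$p = \frac{319726}{184831}$ ($p = \left(-1\right) \left(- \frac{319726}{184831}\right) = \frac{319726}{184831} \approx 1.7298$)
$\frac{p}{3373741} + \frac{E{\left(1200,854 \right)}}{K{\left(1554 \right)}} = \frac{319726}{184831 \cdot 3373741} + 2116 \frac{1}{\frac{1}{332}} = \frac{319726}{184831} \cdot \frac{1}{3373741} + 2116 \cdot 332 = \frac{319726}{623571922771} + 702512 = \frac{438066758610020478}{623571922771}$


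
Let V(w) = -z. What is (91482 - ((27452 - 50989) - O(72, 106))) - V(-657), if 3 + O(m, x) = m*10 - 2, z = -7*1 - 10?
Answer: 115717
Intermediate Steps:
z = -17 (z = -7 - 10 = -17)
O(m, x) = -5 + 10*m (O(m, x) = -3 + (m*10 - 2) = -3 + (10*m - 2) = -3 + (-2 + 10*m) = -5 + 10*m)
V(w) = 17 (V(w) = -1*(-17) = 17)
(91482 - ((27452 - 50989) - O(72, 106))) - V(-657) = (91482 - ((27452 - 50989) - (-5 + 10*72))) - 1*17 = (91482 - (-23537 - (-5 + 720))) - 17 = (91482 - (-23537 - 1*715)) - 17 = (91482 - (-23537 - 715)) - 17 = (91482 - 1*(-24252)) - 17 = (91482 + 24252) - 17 = 115734 - 17 = 115717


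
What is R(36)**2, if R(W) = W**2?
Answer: 1679616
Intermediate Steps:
R(36)**2 = (36**2)**2 = 1296**2 = 1679616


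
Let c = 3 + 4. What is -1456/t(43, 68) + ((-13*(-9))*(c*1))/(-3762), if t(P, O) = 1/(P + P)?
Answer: -52340379/418 ≈ -1.2522e+5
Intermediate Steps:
t(P, O) = 1/(2*P)
c = 7
-1456/t(43, 68) + ((-13*(-9))*(c*1))/(-3762) = -1456/((1/2)/43) + ((-13*(-9))*(7*1))/(-3762) = -1456/((1/2)*(1/43)) + (117*7)*(-1/3762) = -1456/1/86 + 819*(-1/3762) = -1456*86 - 91/418 = -125216 - 91/418 = -52340379/418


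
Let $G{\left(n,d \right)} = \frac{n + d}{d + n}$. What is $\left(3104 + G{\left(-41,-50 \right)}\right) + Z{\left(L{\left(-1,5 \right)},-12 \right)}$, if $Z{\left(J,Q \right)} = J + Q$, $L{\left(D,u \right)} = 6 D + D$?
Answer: $3086$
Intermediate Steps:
$L{\left(D,u \right)} = 7 D$
$G{\left(n,d \right)} = 1$ ($G{\left(n,d \right)} = \frac{d + n}{d + n} = 1$)
$\left(3104 + G{\left(-41,-50 \right)}\right) + Z{\left(L{\left(-1,5 \right)},-12 \right)} = \left(3104 + 1\right) + \left(7 \left(-1\right) - 12\right) = 3105 - 19 = 3086$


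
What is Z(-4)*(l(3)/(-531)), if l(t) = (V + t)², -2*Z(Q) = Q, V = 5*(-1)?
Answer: -8/531 ≈ -0.015066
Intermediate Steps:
V = -5
Z(Q) = -Q/2
l(t) = (-5 + t)²
Z(-4)*(l(3)/(-531)) = (-½*(-4))*((-5 + 3)²/(-531)) = 2*((-2)²*(-1/531)) = 2*(4*(-1/531)) = 2*(-4/531) = -8/531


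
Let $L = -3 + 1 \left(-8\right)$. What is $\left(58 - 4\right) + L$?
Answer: $43$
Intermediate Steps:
$L = -11$ ($L = -3 - 8 = -11$)
$\left(58 - 4\right) + L = \left(58 - 4\right) - 11 = 54 - 11 = 43$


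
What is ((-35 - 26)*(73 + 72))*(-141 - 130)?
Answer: 2396995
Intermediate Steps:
((-35 - 26)*(73 + 72))*(-141 - 130) = -61*145*(-271) = -8845*(-271) = 2396995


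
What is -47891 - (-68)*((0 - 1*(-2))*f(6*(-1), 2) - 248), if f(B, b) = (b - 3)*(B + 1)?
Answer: -64075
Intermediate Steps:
f(B, b) = (1 + B)*(-3 + b) (f(B, b) = (-3 + b)*(1 + B) = (1 + B)*(-3 + b))
-47891 - (-68)*((0 - 1*(-2))*f(6*(-1), 2) - 248) = -47891 - (-68)*((0 - 1*(-2))*(-3 + 2 - 18*(-1) + (6*(-1))*2) - 248) = -47891 - (-68)*((0 + 2)*(-3 + 2 - 3*(-6) - 6*2) - 248) = -47891 - (-68)*(2*(-3 + 2 + 18 - 12) - 248) = -47891 - (-68)*(2*5 - 248) = -47891 - (-68)*(10 - 248) = -47891 - (-68)*(-238) = -47891 - 1*16184 = -47891 - 16184 = -64075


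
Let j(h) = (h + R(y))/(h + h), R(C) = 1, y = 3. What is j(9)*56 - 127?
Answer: -863/9 ≈ -95.889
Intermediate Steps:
j(h) = (1 + h)/(2*h) (j(h) = (h + 1)/(h + h) = (1 + h)/((2*h)) = (1 + h)*(1/(2*h)) = (1 + h)/(2*h))
j(9)*56 - 127 = ((1/2)*(1 + 9)/9)*56 - 127 = ((1/2)*(1/9)*10)*56 - 127 = (5/9)*56 - 127 = 280/9 - 127 = -863/9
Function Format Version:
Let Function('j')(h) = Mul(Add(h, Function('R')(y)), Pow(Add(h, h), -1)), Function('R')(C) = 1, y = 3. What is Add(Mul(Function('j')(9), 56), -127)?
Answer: Rational(-863, 9) ≈ -95.889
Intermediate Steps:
Function('j')(h) = Mul(Rational(1, 2), Pow(h, -1), Add(1, h)) (Function('j')(h) = Mul(Add(h, 1), Pow(Add(h, h), -1)) = Mul(Add(1, h), Pow(Mul(2, h), -1)) = Mul(Add(1, h), Mul(Rational(1, 2), Pow(h, -1))) = Mul(Rational(1, 2), Pow(h, -1), Add(1, h)))
Add(Mul(Function('j')(9), 56), -127) = Add(Mul(Mul(Rational(1, 2), Pow(9, -1), Add(1, 9)), 56), -127) = Add(Mul(Mul(Rational(1, 2), Rational(1, 9), 10), 56), -127) = Add(Mul(Rational(5, 9), 56), -127) = Add(Rational(280, 9), -127) = Rational(-863, 9)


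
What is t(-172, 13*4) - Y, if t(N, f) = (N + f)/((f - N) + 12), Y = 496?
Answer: -29294/59 ≈ -496.51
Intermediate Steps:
t(N, f) = (N + f)/(12 + f - N)
t(-172, 13*4) - Y = (-172 + 13*4)/(12 + 13*4 - 1*(-172)) - 1*496 = (-172 + 52)/(12 + 52 + 172) - 496 = -120/236 - 496 = (1/236)*(-120) - 496 = -30/59 - 496 = -29294/59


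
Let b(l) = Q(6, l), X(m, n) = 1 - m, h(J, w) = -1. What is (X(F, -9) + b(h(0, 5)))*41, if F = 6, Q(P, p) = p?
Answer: -246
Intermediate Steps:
b(l) = l
(X(F, -9) + b(h(0, 5)))*41 = ((1 - 1*6) - 1)*41 = ((1 - 6) - 1)*41 = (-5 - 1)*41 = -6*41 = -246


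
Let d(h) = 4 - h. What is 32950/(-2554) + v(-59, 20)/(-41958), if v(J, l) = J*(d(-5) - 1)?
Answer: -345327653/26790183 ≈ -12.890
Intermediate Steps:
v(J, l) = 8*J (v(J, l) = J*((4 - 1*(-5)) - 1) = J*((4 + 5) - 1) = J*(9 - 1) = J*8 = 8*J)
32950/(-2554) + v(-59, 20)/(-41958) = 32950/(-2554) + (8*(-59))/(-41958) = 32950*(-1/2554) - 472*(-1/41958) = -16475/1277 + 236/20979 = -345327653/26790183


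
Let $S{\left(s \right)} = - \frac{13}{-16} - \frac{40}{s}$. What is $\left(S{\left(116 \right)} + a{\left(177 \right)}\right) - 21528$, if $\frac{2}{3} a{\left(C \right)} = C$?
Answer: $- \frac{9865583}{464} \approx -21262.0$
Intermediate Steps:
$S{\left(s \right)} = \frac{13}{16} - \frac{40}{s}$ ($S{\left(s \right)} = \left(-13\right) \left(- \frac{1}{16}\right) - \frac{40}{s} = \frac{13}{16} - \frac{40}{s}$)
$a{\left(C \right)} = \frac{3 C}{2}$
$\left(S{\left(116 \right)} + a{\left(177 \right)}\right) - 21528 = \left(\left(\frac{13}{16} - \frac{40}{116}\right) + \frac{3}{2} \cdot 177\right) - 21528 = \left(\left(\frac{13}{16} - \frac{10}{29}\right) + \frac{531}{2}\right) - 21528 = \left(\frac{217}{464} + \frac{531}{2}\right) - 21528 = \frac{123409}{464} - 21528 = - \frac{9865583}{464}$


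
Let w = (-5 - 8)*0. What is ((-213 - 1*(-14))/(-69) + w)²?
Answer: 39601/4761 ≈ 8.3178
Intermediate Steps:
w = 0 (w = -13*0 = 0)
((-213 - 1*(-14))/(-69) + w)² = ((-213 - 1*(-14))/(-69) + 0)² = ((-213 + 14)*(-1/69) + 0)² = (-199*(-1/69) + 0)² = (199/69 + 0)² = (199/69)² = 39601/4761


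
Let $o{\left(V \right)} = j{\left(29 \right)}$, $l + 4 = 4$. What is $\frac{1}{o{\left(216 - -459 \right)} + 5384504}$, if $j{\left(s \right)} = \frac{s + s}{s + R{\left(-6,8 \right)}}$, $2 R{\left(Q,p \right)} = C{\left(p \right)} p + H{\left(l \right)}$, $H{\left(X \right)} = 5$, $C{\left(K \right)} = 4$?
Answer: $\frac{95}{511527996} \approx 1.8572 \cdot 10^{-7}$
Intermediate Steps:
$l = 0$ ($l = -4 + 4 = 0$)
$R{\left(Q,p \right)} = \frac{5}{2} + 2 p$ ($R{\left(Q,p \right)} = \frac{4 p + 5}{2} = \frac{5 + 4 p}{2} = \frac{5}{2} + 2 p$)
$j{\left(s \right)} = \frac{2 s}{\frac{37}{2} + s}$ ($j{\left(s \right)} = \frac{s + s}{s + \left(\frac{5}{2} + 2 \cdot 8\right)} = \frac{2 s}{s + \left(\frac{5}{2} + 16\right)} = \frac{2 s}{s + \frac{37}{2}} = \frac{2 s}{\frac{37}{2} + s}$)
$o{\left(V \right)} = \frac{116}{95}$ ($o{\left(V \right)} = 4 \cdot 29 \frac{1}{37 + 2 \cdot 29} = 4 \cdot 29 \frac{1}{37 + 58} = 4 \cdot 29 \cdot \frac{1}{95} = \frac{116}{95}$)
$\frac{1}{o{\left(216 - -459 \right)} + 5384504} = \frac{1}{\frac{116}{95} + 5384504} = \frac{1}{\frac{511527996}{95}} = \frac{95}{511527996}$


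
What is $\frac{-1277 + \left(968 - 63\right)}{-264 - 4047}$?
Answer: $\frac{124}{1437} \approx 0.086291$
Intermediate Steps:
$\frac{-1277 + \left(968 - 63\right)}{-264 - 4047} = \frac{-1277 + 905}{-4311} = \left(-372\right) \left(- \frac{1}{4311}\right) = \frac{124}{1437}$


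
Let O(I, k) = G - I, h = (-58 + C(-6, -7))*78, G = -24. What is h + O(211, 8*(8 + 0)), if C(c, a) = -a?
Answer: -4213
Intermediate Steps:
h = -3978 (h = (-58 - 1*(-7))*78 = (-58 + 7)*78 = -51*78 = -3978)
O(I, k) = -24 - I
h + O(211, 8*(8 + 0)) = -3978 + (-24 - 1*211) = -3978 + (-24 - 211) = -3978 - 235 = -4213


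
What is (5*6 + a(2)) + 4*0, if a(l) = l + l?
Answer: 34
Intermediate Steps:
a(l) = 2*l
(5*6 + a(2)) + 4*0 = (5*6 + 2*2) + 4*0 = (30 + 4) + 0 = 34 + 0 = 34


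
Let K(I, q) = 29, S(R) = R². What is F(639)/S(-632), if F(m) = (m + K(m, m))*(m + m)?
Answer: 106713/49928 ≈ 2.1373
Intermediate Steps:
F(m) = 2*m*(29 + m) (F(m) = (m + 29)*(m + m) = (29 + m)*(2*m) = 2*m*(29 + m))
F(639)/S(-632) = (2*639*(29 + 639))/((-632)²) = (2*639*668)/399424 = 853704*(1/399424) = 106713/49928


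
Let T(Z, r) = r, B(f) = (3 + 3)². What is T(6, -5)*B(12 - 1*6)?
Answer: -180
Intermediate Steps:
B(f) = 36 (B(f) = 6² = 36)
T(6, -5)*B(12 - 1*6) = -5*36 = -180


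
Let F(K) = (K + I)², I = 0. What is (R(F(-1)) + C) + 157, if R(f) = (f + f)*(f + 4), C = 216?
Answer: 383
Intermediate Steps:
F(K) = K² (F(K) = (K + 0)² = K²)
R(f) = 2*f*(4 + f) (R(f) = (2*f)*(4 + f) = 2*f*(4 + f))
(R(F(-1)) + C) + 157 = (2*(-1)²*(4 + (-1)²) + 216) + 157 = (2*1*(4 + 1) + 216) + 157 = (2*1*5 + 216) + 157 = (10 + 216) + 157 = 226 + 157 = 383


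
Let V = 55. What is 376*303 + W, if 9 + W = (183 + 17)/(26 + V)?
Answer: 9227639/81 ≈ 1.1392e+5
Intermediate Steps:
W = -529/81 (W = -9 + (183 + 17)/(26 + 55) = -9 + 200/81 = -529/81 ≈ -6.5309)
376*303 + W = 376*303 - 529/81 = 113928 - 529/81 = 9227639/81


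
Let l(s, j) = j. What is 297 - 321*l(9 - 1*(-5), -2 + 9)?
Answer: -1950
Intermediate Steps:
297 - 321*l(9 - 1*(-5), -2 + 9) = 297 - 321*(-2 + 9) = 297 - 321*7 = 297 - 2247 = -1950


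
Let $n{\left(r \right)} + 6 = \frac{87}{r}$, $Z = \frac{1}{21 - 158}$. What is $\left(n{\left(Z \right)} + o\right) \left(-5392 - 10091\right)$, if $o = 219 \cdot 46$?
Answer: $28659033$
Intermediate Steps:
$Z = - \frac{1}{137}$ ($Z = \frac{1}{-137} = - \frac{1}{137} \approx -0.0072993$)
$n{\left(r \right)} = -6 + \frac{87}{r}$
$o = 10074$
$\left(n{\left(Z \right)} + o\right) \left(-5392 - 10091\right) = \left(\left(-6 + \frac{87}{- \frac{1}{137}}\right) + 10074\right) \left(-5392 - 10091\right) = \left(\left(-6 + 87 \left(-137\right)\right) + 10074\right) \left(-15483\right) = \left(\left(-6 - 11919\right) + 10074\right) \left(-15483\right) = \left(-11925 + 10074\right) \left(-15483\right) = \left(-1851\right) \left(-15483\right) = 28659033$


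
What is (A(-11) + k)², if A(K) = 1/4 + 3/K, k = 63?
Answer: 7678441/1936 ≈ 3966.1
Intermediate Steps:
A(K) = ¼ + 3/K (A(K) = 1*(¼) + 3/K = ¼ + 3/K)
(A(-11) + k)² = ((¼)*(12 - 11)/(-11) + 63)² = ((¼)*(-1/11)*1 + 63)² = (-1/44 + 63)² = (2771/44)² = 7678441/1936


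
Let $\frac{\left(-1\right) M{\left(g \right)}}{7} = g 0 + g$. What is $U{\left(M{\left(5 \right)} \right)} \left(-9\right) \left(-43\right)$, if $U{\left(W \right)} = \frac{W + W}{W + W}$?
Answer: $387$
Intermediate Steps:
$M{\left(g \right)} = - 7 g$ ($M{\left(g \right)} = - 7 \left(g 0 + g\right) = - 7 \left(0 + g\right) = - 7 g$)
$U{\left(W \right)} = 1$ ($U{\left(W \right)} = \frac{2 W}{2 W} = 2 W \frac{1}{2 W} = 1$)
$U{\left(M{\left(5 \right)} \right)} \left(-9\right) \left(-43\right) = 1 \left(-9\right) \left(-43\right) = \left(-9\right) \left(-43\right) = 387$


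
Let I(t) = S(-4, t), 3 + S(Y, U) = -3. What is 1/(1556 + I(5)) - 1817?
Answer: -2816349/1550 ≈ -1817.0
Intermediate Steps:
S(Y, U) = -6 (S(Y, U) = -3 - 3 = -6)
I(t) = -6
1/(1556 + I(5)) - 1817 = 1/(1556 - 6) - 1817 = 1/1550 - 1817 = -2816349/1550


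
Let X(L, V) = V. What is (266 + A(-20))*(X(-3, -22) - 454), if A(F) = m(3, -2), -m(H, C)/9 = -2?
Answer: -135184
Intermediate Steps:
m(H, C) = 18 (m(H, C) = -9*(-2) = 18)
A(F) = 18
(266 + A(-20))*(X(-3, -22) - 454) = (266 + 18)*(-22 - 454) = 284*(-476) = -135184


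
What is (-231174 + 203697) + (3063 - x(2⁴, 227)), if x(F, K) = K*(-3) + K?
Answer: -23960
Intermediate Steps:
x(F, K) = -2*K (x(F, K) = -3*K + K = -2*K)
(-231174 + 203697) + (3063 - x(2⁴, 227)) = (-231174 + 203697) + (3063 - (-2)*227) = -27477 + (3063 - 1*(-454)) = -27477 + (3063 + 454) = -27477 + 3517 = -23960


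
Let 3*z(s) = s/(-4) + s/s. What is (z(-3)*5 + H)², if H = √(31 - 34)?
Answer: 793/144 + 35*I*√3/6 ≈ 5.5069 + 10.104*I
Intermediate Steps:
z(s) = ⅓ - s/12 (z(s) = (s/(-4) + s/s)/3 = (s*(-¼) + 1)/3 = (-s/4 + 1)/3 = (1 - s/4)/3 = ⅓ - s/12)
H = I*√3 (H = √(-3) = I*√3 ≈ 1.732*I)
(z(-3)*5 + H)² = ((⅓ - 1/12*(-3))*5 + I*√3)² = ((⅓ + ¼)*5 + I*√3)² = ((7/12)*5 + I*√3)² = (35/12 + I*√3)²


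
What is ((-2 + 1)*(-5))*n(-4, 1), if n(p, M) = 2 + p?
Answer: -10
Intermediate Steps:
((-2 + 1)*(-5))*n(-4, 1) = ((-2 + 1)*(-5))*(2 - 4) = -1*(-5)*(-2) = 5*(-2) = -10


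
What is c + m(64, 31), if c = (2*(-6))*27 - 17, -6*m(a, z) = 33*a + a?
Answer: -2111/3 ≈ -703.67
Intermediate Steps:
m(a, z) = -17*a/3 (m(a, z) = -(33*a + a)/6 = -17*a/3)
c = -341 (c = -12*27 - 17 = -324 - 17 = -341)
c + m(64, 31) = -341 - 17/3*64 = -341 - 1088/3 = -2111/3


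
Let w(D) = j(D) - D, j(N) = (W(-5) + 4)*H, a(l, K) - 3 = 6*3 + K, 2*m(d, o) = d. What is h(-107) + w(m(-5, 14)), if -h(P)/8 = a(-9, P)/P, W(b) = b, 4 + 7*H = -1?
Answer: -4817/1498 ≈ -3.2156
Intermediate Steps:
H = -5/7 (H = -4/7 + (⅐)*(-1) = -4/7 - ⅐ = -5/7 ≈ -0.71429)
m(d, o) = d/2
a(l, K) = 21 + K (a(l, K) = 3 + (6*3 + K) = 3 + (18 + K) = 21 + K)
j(N) = 5/7 (j(N) = (-5 + 4)*(-5/7) = -1*(-5/7) = 5/7)
h(P) = -8*(21 + P)/P
w(D) = 5/7 - D
h(-107) + w(m(-5, 14)) = (-8 - 168/(-107)) + (5/7 - (-5)/2) = (-8 - 168*(-1/107)) + (5/7 - 1*(-5/2)) = (-8 + 168/107) + (5/7 + 5/2) = -688/107 + 45/14 = -4817/1498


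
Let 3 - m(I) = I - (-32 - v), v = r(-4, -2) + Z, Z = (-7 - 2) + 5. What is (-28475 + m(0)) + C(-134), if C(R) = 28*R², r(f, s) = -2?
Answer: 474270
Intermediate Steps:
Z = -4 (Z = -9 + 5 = -4)
v = -6 (v = -2 - 4 = -6)
m(I) = -23 - I (m(I) = 3 - (I - (-32 - 1*(-6))) = 3 - (I - (-32 + 6)) = 3 - (I - 1*(-26)) = 3 - (I + 26) = 3 - (26 + I) = 3 + (-26 - I) = -23 - I)
(-28475 + m(0)) + C(-134) = (-28475 + (-23 - 1*0)) + 28*(-134)² = (-28475 + (-23 + 0)) + 28*17956 = (-28475 - 23) + 502768 = -28498 + 502768 = 474270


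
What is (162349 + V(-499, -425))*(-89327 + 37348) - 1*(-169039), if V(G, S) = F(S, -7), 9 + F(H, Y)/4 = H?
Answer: -8348334088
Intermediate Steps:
F(H, Y) = -36 + 4*H
V(G, S) = -36 + 4*S
(162349 + V(-499, -425))*(-89327 + 37348) - 1*(-169039) = (162349 + (-36 + 4*(-425)))*(-89327 + 37348) - 1*(-169039) = (162349 + (-36 - 1700))*(-51979) + 169039 = (162349 - 1736)*(-51979) + 169039 = 160613*(-51979) + 169039 = -8348503127 + 169039 = -8348334088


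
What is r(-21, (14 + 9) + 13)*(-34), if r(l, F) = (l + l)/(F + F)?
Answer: 119/6 ≈ 19.833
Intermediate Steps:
r(l, F) = l/F (r(l, F) = (2*l)/((2*F)) = (2*l)*(1/(2*F)) = l/F)
r(-21, (14 + 9) + 13)*(-34) = -21/((14 + 9) + 13)*(-34) = -21/(23 + 13)*(-34) = -21/36*(-34) = -21*1/36*(-34) = -7/12*(-34) = 119/6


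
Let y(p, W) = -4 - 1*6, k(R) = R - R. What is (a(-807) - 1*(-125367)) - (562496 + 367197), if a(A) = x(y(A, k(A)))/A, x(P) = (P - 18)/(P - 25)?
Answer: -3245455414/4035 ≈ -8.0433e+5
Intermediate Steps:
k(R) = 0
y(p, W) = -10 (y(p, W) = -4 - 6 = -10)
x(P) = (-18 + P)/(-25 + P)
a(A) = 4/(5*A) (a(A) = ((-18 - 10)/(-25 - 10))/A = (-28/(-35))/A = (-1/35*(-28))/A = 4/(5*A))
(a(-807) - 1*(-125367)) - (562496 + 367197) = ((⅘)/(-807) - 1*(-125367)) - (562496 + 367197) = ((⅘)*(-1/807) + 125367) - 1*929693 = (-4/4035 + 125367) - 929693 = 505855841/4035 - 929693 = -3245455414/4035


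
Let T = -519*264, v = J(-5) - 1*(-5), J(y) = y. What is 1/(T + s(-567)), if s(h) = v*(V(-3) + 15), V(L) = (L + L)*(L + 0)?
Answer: -1/137016 ≈ -7.2984e-6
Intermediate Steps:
V(L) = 2*L² (V(L) = (2*L)*L = 2*L²)
v = 0 (v = -5 - 1*(-5) = -5 + 5 = 0)
s(h) = 0 (s(h) = 0*(2*(-3)² + 15) = 0*(2*9 + 15) = 0*(18 + 15) = 0*33 = 0)
T = -137016
1/(T + s(-567)) = 1/(-137016 + 0) = 1/(-137016) = -1/137016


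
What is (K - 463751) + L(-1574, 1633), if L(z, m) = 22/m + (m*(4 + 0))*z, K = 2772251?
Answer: -13019693422/1633 ≈ -7.9729e+6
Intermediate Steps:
L(z, m) = 22/m + 4*m*z (L(z, m) = 22/m + (m*4)*z = 22/m + (4*m)*z = 22/m + 4*m*z)
(K - 463751) + L(-1574, 1633) = (2772251 - 463751) + (22/1633 + 4*1633*(-1574)) = 2308500 + (22*(1/1633) - 10281368) = 2308500 + (22/1633 - 10281368) = 2308500 - 16789473922/1633 = -13019693422/1633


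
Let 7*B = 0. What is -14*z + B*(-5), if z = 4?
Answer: -56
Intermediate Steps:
B = 0 (B = (⅐)*0 = 0)
-14*z + B*(-5) = -14*4 + 0*(-5) = -56 + 0 = -56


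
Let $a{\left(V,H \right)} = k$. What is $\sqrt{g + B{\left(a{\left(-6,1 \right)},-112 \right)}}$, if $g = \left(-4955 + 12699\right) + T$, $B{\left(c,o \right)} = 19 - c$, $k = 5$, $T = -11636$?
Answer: $i \sqrt{3878} \approx 62.274 i$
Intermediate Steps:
$a{\left(V,H \right)} = 5$
$g = -3892$ ($g = \left(-4955 + 12699\right) - 11636 = 7744 - 11636 = -3892$)
$\sqrt{g + B{\left(a{\left(-6,1 \right)},-112 \right)}} = \sqrt{-3892 + \left(19 - 5\right)} = \sqrt{-3892 + 14} = \sqrt{-3878} = i \sqrt{3878}$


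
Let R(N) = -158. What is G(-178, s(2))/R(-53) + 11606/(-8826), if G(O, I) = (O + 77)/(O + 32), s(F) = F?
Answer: -134309317/101799084 ≈ -1.3194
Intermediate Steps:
G(O, I) = (77 + O)/(32 + O)
G(-178, s(2))/R(-53) + 11606/(-8826) = ((77 - 178)/(32 - 178))/(-158) + 11606/(-8826) = (-101/(-146))*(-1/158) + 11606*(-1/8826) = -1/146*(-101)*(-1/158) - 5803/4413 = (101/146)*(-1/158) - 5803/4413 = -101/23068 - 5803/4413 = -134309317/101799084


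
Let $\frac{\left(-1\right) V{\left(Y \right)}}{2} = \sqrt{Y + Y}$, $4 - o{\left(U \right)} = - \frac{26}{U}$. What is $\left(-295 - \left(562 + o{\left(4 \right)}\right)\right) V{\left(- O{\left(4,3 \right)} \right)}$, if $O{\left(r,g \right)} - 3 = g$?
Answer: $3470 i \sqrt{3} \approx 6010.2 i$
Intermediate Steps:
$O{\left(r,g \right)} = 3 + g$
$o{\left(U \right)} = 4 + \frac{26}{U}$ ($o{\left(U \right)} = 4 - - \frac{26}{U} = 4 + \frac{26}{U}$)
$V{\left(Y \right)} = - 2 \sqrt{2} \sqrt{Y}$ ($V{\left(Y \right)} = - 2 \sqrt{Y + Y} = - 2 \sqrt{2 Y} = - 2 \sqrt{2} \sqrt{Y}$)
$\left(-295 - \left(562 + o{\left(4 \right)}\right)\right) V{\left(- O{\left(4,3 \right)} \right)} = \left(-295 - \left(566 + \frac{13}{2}\right)\right) \left(- 2 \sqrt{2} \sqrt{- (3 + 3)}\right) = \left(-295 - \left(566 + \frac{13}{2}\right)\right) \left(- 2 \sqrt{2} \sqrt{\left(-1\right) 6}\right) = \left(-295 - \frac{1145}{2}\right) \left(- 2 \sqrt{2} \sqrt{-6}\right) = \left(-295 - \frac{1145}{2}\right) \left(- 2 \sqrt{2} i \sqrt{6}\right) = \left(-295 - \frac{1145}{2}\right) \left(- 4 i \sqrt{3}\right) = - \frac{1735 \left(- 4 i \sqrt{3}\right)}{2} = 3470 i \sqrt{3}$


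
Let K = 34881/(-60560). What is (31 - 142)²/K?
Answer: -248719920/11627 ≈ -21392.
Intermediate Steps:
K = -34881/60560 (K = 34881*(-1/60560) = -34881/60560 ≈ -0.57597)
(31 - 142)²/K = (31 - 142)²/(-34881/60560) = (-111)²*(-60560/34881) = 12321*(-60560/34881) = -248719920/11627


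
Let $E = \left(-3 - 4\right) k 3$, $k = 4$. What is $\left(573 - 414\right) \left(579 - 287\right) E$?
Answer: $-3899952$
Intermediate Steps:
$E = -84$ ($E = \left(-3 - 4\right) 4 \cdot 3 = \left(-7\right) 4 \cdot 3 = \left(-28\right) 3 = -84$)
$\left(573 - 414\right) \left(579 - 287\right) E = \left(573 - 414\right) \left(579 - 287\right) \left(-84\right) = 159 \cdot 292 \left(-84\right) = 46428 \left(-84\right) = -3899952$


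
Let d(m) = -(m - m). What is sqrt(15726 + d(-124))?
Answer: sqrt(15726) ≈ 125.40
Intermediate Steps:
d(m) = 0 (d(m) = -1*0 = 0)
sqrt(15726 + d(-124)) = sqrt(15726 + 0) = sqrt(15726)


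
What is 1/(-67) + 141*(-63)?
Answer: -595162/67 ≈ -8883.0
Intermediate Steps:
1/(-67) + 141*(-63) = -1/67 - 8883 = -595162/67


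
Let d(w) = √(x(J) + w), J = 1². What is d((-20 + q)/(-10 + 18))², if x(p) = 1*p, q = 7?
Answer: -5/8 ≈ -0.62500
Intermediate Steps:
J = 1
x(p) = p
d(w) = √(1 + w)
d((-20 + q)/(-10 + 18))² = (√(1 + (-20 + 7)/(-10 + 18)))² = (√(1 - 13/8))² = (√(-5/8))² = (I*√10/4)² = -5/8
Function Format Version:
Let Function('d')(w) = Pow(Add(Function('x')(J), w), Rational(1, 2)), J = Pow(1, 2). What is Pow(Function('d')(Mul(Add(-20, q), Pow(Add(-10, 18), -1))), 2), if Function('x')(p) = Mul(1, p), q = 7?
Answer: Rational(-5, 8) ≈ -0.62500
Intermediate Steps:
J = 1
Function('x')(p) = p
Function('d')(w) = Pow(Add(1, w), Rational(1, 2))
Pow(Function('d')(Mul(Add(-20, q), Pow(Add(-10, 18), -1))), 2) = Pow(Pow(Add(1, Mul(Add(-20, 7), Pow(Add(-10, 18), -1))), Rational(1, 2)), 2) = Pow(Pow(Add(1, Mul(-13, Pow(8, -1))), Rational(1, 2)), 2) = Pow(Pow(Add(1, Mul(-13, Rational(1, 8))), Rational(1, 2)), 2) = Pow(Pow(Add(1, Rational(-13, 8)), Rational(1, 2)), 2) = Pow(Pow(Rational(-5, 8), Rational(1, 2)), 2) = Pow(Mul(Rational(1, 4), I, Pow(10, Rational(1, 2))), 2) = Rational(-5, 8)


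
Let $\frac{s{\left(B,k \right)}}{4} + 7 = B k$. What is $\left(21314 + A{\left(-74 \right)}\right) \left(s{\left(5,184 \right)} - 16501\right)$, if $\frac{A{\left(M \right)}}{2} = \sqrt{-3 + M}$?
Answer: $-273863586 - 25698 i \sqrt{77} \approx -2.7386 \cdot 10^{8} - 2.255 \cdot 10^{5} i$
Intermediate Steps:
$s{\left(B,k \right)} = -28 + 4 B k$
$A{\left(M \right)} = 2 \sqrt{-3 + M}$
$\left(21314 + A{\left(-74 \right)}\right) \left(s{\left(5,184 \right)} - 16501\right) = \left(21314 + 2 \sqrt{-3 - 74}\right) \left(\left(-28 + 4 \cdot 5 \cdot 184\right) - 16501\right) = \left(21314 + 2 \sqrt{-77}\right) \left(\left(-28 + 3680\right) - 16501\right) = \left(21314 + 2 i \sqrt{77}\right) \left(3652 - 16501\right) = \left(21314 + 2 i \sqrt{77}\right) \left(-12849\right) = -273863586 - 25698 i \sqrt{77}$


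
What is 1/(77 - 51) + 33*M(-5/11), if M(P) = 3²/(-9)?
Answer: -857/26 ≈ -32.962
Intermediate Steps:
M(P) = -1 (M(P) = 9*(-⅑) = -1)
1/(77 - 51) + 33*M(-5/11) = 1/(77 - 51) + 33*(-1) = 1/26 - 33 = -857/26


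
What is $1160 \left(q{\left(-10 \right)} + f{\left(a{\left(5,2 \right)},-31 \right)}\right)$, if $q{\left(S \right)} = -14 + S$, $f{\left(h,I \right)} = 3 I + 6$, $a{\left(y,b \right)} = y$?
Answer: $-128760$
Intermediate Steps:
$f{\left(h,I \right)} = 6 + 3 I$
$1160 \left(q{\left(-10 \right)} + f{\left(a{\left(5,2 \right)},-31 \right)}\right) = 1160 \left(\left(-14 - 10\right) + \left(6 + 3 \left(-31\right)\right)\right) = 1160 \left(-24 + \left(6 - 93\right)\right) = 1160 \left(-24 - 87\right) = 1160 \left(-111\right) = -128760$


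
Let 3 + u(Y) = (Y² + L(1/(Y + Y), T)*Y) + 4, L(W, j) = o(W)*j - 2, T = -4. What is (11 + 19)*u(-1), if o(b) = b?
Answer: 60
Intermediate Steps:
L(W, j) = -2 + W*j (L(W, j) = W*j - 2 = -2 + W*j)
u(Y) = 1 + Y² + Y*(-2 - 2/Y) (u(Y) = -3 + ((Y² + (-2 - 4/(Y + Y))*Y) + 4) = -3 + ((Y² + (-2 - 4/(2*Y))*Y) + 4) = -3 + ((Y² + (-2 + (1/(2*Y))*(-4))*Y) + 4) = -3 + ((Y² + (-2 - 2/Y)*Y) + 4) = -3 + ((Y² + Y*(-2 - 2/Y)) + 4) = -3 + (4 + Y² + Y*(-2 - 2/Y)) = 1 + Y² + Y*(-2 - 2/Y))
(11 + 19)*u(-1) = (11 + 19)*(-1 + (-1)² - 2*(-1)) = 30*(-1 + 1 + 2) = 30*2 = 60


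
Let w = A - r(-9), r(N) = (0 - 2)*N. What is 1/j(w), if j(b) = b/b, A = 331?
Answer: 1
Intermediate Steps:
r(N) = -2*N
w = 313 (w = 331 - (-2)*(-9) = 331 - 1*18 = 331 - 18 = 313)
j(b) = 1
1/j(w) = 1/1 = 1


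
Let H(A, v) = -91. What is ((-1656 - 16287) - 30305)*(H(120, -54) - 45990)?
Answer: 2223316088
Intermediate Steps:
((-1656 - 16287) - 30305)*(H(120, -54) - 45990) = ((-1656 - 16287) - 30305)*(-91 - 45990) = (-17943 - 30305)*(-46081) = -48248*(-46081) = 2223316088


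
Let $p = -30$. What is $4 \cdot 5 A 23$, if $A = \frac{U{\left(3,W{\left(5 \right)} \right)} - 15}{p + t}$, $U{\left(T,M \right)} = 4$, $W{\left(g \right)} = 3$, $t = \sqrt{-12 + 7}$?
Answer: $\frac{30360}{181} + \frac{1012 i \sqrt{5}}{181} \approx 167.73 + 12.502 i$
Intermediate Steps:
$t = i \sqrt{5}$ ($t = \sqrt{-5} = i \sqrt{5} \approx 2.2361 i$)
$A = - \frac{11}{-30 + i \sqrt{5}}$ ($A = \frac{4 - 15}{-30 + i \sqrt{5}} = - \frac{11}{-30 + i \sqrt{5}} \approx 0.36464 + 0.027179 i$)
$4 \cdot 5 A 23 = 4 \cdot 5 \left(\frac{66}{181} + \frac{11 i \sqrt{5}}{905}\right) 23 = 20 \left(\frac{66}{181} + \frac{11 i \sqrt{5}}{905}\right) 23 = \left(\frac{1320}{181} + \frac{44 i \sqrt{5}}{181}\right) 23 = \frac{30360}{181} + \frac{1012 i \sqrt{5}}{181}$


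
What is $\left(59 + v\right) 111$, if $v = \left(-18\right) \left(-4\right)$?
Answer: $14541$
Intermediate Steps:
$v = 72$
$\left(59 + v\right) 111 = \left(59 + 72\right) 111 = 131 \cdot 111 = 14541$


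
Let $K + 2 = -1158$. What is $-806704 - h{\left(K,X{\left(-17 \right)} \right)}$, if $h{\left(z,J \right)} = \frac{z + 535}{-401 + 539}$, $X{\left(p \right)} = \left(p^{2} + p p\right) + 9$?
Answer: $- \frac{111324527}{138} \approx -8.067 \cdot 10^{5}$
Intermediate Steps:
$K = -1160$ ($K = -2 - 1158 = -1160$)
$X{\left(p \right)} = 9 + 2 p^{2}$ ($X{\left(p \right)} = \left(p^{2} + p^{2}\right) + 9 = 2 p^{2} + 9 = 9 + 2 p^{2}$)
$h{\left(z,J \right)} = \frac{535}{138} + \frac{z}{138}$ ($h{\left(z,J \right)} = \frac{535 + z}{138} = \left(535 + z\right) \frac{1}{138} = \frac{535}{138} + \frac{z}{138}$)
$-806704 - h{\left(K,X{\left(-17 \right)} \right)} = -806704 - \left(\frac{535}{138} + \frac{1}{138} \left(-1160\right)\right) = -806704 - \left(\frac{535}{138} - \frac{580}{69}\right) = -806704 - - \frac{625}{138} = -806704 + \frac{625}{138} = - \frac{111324527}{138}$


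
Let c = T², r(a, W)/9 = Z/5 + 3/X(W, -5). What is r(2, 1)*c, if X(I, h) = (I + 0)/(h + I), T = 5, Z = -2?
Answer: -2790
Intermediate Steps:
X(I, h) = I/(I + h)
r(a, W) = -18/5 + 27*(-5 + W)/W (r(a, W) = 9*(-2/5 + 3/((W/(W - 5)))) = 9*(-2*⅕ + 3/((W/(-5 + W)))) = 9*(-⅖ + 3*((-5 + W)/W)) = 9*(-⅖ + 3*(-5 + W)/W) = -18/5 + 27*(-5 + W)/W)
c = 25 (c = 5² = 25)
r(2, 1)*c = (117/5 - 135/1)*25 = (117/5 - 135*1)*25 = (117/5 - 135)*25 = -558/5*25 = -2790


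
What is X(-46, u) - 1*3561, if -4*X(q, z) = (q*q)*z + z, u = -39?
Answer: 68319/4 ≈ 17080.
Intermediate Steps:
X(q, z) = -z/4 - z*q²/4 (X(q, z) = -((q*q)*z + z)/4 = -(q²*z + z)/4 = -(z*q² + z)/4 = -(z + z*q²)/4 = -z/4 - z*q²/4)
X(-46, u) - 1*3561 = -¼*(-39)*(1 + (-46)²) - 1*3561 = -¼*(-39)*(1 + 2116) - 3561 = -¼*(-39)*2117 - 3561 = 82563/4 - 3561 = 68319/4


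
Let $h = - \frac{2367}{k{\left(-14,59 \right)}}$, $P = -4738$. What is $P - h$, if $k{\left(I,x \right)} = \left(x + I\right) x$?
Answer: $- \frac{1397447}{295} \approx -4737.1$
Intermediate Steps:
$k{\left(I,x \right)} = x \left(I + x\right)$ ($k{\left(I,x \right)} = \left(I + x\right) x = x \left(I + x\right)$)
$h = - \frac{263}{295}$ ($h = - \frac{2367}{59 \left(-14 + 59\right)} = - \frac{2367}{59 \cdot 45} = - \frac{2367}{2655} = \left(-2367\right) \frac{1}{2655} = - \frac{263}{295} \approx -0.89153$)
$P - h = -4738 - - \frac{263}{295} = -4738 + \frac{263}{295} = - \frac{1397447}{295}$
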